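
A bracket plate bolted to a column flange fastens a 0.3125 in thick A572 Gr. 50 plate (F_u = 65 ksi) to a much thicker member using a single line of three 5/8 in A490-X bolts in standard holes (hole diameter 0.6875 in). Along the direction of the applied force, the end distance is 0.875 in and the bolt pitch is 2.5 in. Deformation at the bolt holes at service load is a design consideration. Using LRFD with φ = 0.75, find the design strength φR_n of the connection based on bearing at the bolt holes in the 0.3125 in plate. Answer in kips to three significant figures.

Per bolt r_n = 1.2 l_c t F_u ≤ 2.4 d t F_u; upper limit = 2.4 × 0.625 × 0.3125 × 65 = 30.47 kips.
Edge bolt: l_c = 0.875 − 0.6875/2 = 0.5312 in → 1.2 × 0.5312 × 0.3125 × 65 = 12.95 → r_n = 12.95 kips.
Interior bolts: l_c = 2.5 − 0.6875 = 1.812 in → 1.2 × 1.812 × 0.3125 × 65 = 44.18 → r_n = 30.47 kips.
R_n = 1 × 12.95 + 2 × 30.47 = 73.89 kips.
Design strength φR_n = 0.75 × 73.89 = 55.4 kips.

55.4 kips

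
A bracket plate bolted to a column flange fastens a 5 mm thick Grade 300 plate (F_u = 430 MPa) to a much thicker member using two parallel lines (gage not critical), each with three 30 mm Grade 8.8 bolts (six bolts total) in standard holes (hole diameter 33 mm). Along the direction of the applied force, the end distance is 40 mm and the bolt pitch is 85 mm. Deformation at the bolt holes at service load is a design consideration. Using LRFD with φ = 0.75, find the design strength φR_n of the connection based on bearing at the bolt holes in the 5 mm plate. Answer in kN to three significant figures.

Per bolt r_n = 1.2 l_c t F_u ≤ 2.4 d t F_u; upper limit = 2.4 × 30 × 5 × 430 / 1000 = 154.8 kN.
Edge bolt: l_c = 40 − 33/2 = 23.5 mm → 1.2 × 23.5 × 5 × 430 / 1000 = 60.63 → r_n = 60.63 kN.
Interior bolts: l_c = 85 − 33 = 52 mm → 1.2 × 52 × 5 × 430 / 1000 = 134.2 → r_n = 134.2 kN.
R_n = 2 × 60.63 + 4 × 134.2 = 657.9 kN.
Design strength φR_n = 0.75 × 657.9 = 493 kN.

493 kN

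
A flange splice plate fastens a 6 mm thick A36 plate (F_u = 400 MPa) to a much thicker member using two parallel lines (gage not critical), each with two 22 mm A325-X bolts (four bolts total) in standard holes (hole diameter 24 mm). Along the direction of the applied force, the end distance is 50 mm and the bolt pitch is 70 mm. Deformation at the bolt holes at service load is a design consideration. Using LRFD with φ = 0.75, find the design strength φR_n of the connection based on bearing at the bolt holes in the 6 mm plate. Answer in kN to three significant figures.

354 kN

Per bolt r_n = 1.2 l_c t F_u ≤ 2.4 d t F_u; upper limit = 2.4 × 22 × 6 × 400 / 1000 = 126.7 kN.
Edge bolt: l_c = 50 − 24/2 = 38 mm → 1.2 × 38 × 6 × 400 / 1000 = 109.4 → r_n = 109.4 kN.
Interior bolts: l_c = 70 − 24 = 46 mm → 1.2 × 46 × 6 × 400 / 1000 = 132.5 → r_n = 126.7 kN.
R_n = 2 × 109.4 + 2 × 126.7 = 472.3 kN.
Design strength φR_n = 0.75 × 472.3 = 354 kN.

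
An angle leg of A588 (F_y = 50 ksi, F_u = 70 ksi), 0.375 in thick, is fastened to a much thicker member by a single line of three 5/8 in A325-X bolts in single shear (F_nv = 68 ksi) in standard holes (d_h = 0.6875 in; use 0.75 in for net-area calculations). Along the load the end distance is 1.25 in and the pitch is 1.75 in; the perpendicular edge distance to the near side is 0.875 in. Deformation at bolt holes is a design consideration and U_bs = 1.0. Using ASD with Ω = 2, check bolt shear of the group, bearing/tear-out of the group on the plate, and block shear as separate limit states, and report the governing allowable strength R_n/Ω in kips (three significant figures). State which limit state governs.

29.2 kips (block shear governs)

Bolt shear: A_b = π·0.625²/4 = 0.3068 in²; R_n = 68 × 0.3068 × 3 × 1 = 62.59 kips → 62.59 / 2 = 31.3 kips.
Bearing: edge l_c = 0.9062, r_n = 28.55 kips; interior l_c = 1.062, r_n = 33.47 kips; R_n = 28.55 + 2·33.47 = 95.48 kips → 47.7 kips.
Block shear: A_gv = 1.781, A_nv = 1.078, A_nt = 0.1875 in²; R_n = min(0.6F_uA_nv, 0.6F_yA_gv) + U_bs·F_u·A_nt = 58.41 kips → 29.2 kips.
Block shear governs: 29.2 kips.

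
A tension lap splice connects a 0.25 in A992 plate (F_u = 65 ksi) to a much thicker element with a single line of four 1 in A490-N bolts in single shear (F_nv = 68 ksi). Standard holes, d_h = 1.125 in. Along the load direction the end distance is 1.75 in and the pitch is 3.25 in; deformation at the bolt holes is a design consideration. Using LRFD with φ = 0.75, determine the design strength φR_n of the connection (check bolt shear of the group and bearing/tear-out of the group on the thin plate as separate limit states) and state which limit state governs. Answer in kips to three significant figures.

Bolt shear: A_b = π·1²/4 = 0.7854 in²; R_n = 68 × 0.7854 × 4 × 1 = 213.6 kips → 0.75 × 213.6 = 160 kips.
Bearing (1.2 l_c t F_u ≤ 2.4 d t F_u): upper limit = 2.4·1·0.25·65 = 39 kips.
  Edge l_c = 1.75 − 1.125/2 = 1.188 → r_n = 23.16 kips; interior l_c = 3.25 − 1.125 = 2.125 → r_n = 39 kips.
  R_n,bearing = 1·23.16 + 3·39 = 140.2 kips → 0.75 × 140.2 = 105 kips.
Bearing governs: 105 kips.

105 kips (bearing governs)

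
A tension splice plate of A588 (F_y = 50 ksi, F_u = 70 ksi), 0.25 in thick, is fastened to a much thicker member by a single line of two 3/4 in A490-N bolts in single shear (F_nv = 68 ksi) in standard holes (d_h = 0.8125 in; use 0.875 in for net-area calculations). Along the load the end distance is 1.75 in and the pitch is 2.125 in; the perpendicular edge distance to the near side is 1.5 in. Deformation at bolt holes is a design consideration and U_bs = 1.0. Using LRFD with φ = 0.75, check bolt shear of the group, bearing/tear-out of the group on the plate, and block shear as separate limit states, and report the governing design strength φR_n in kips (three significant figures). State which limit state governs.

34.1 kips (block shear governs)

Bolt shear: A_b = π·0.75²/4 = 0.4418 in²; R_n = 68 × 0.4418 × 2 × 1 = 60.08 kips → 0.75 × 60.08 = 45.1 kips.
Bearing: edge l_c = 1.344, r_n = 28.22 kips; interior l_c = 1.312, r_n = 27.56 kips; R_n = 28.22 + 1·27.56 = 55.78 kips → 41.8 kips.
Block shear: A_gv = 0.9688, A_nv = 0.6406, A_nt = 0.2656 in²; R_n = min(0.6F_uA_nv, 0.6F_yA_gv) + U_bs·F_u·A_nt = 45.5 kips → 34.1 kips.
Block shear governs: 34.1 kips.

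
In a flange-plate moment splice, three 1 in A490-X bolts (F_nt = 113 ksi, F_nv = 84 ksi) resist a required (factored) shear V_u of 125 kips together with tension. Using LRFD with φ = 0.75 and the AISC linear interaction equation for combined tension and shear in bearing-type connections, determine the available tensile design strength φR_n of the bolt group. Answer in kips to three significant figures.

A_b = π·1²/4 = 0.7854 in²; f_rv = 125 / (3 × 0.7854) = 53.05 ksi.
F'_nt = 1.3 F_nt − (F_nt / φF_nv) f_rv = 1.3·113 − (113/(0.75·84))·53.05 = 51.74 ksi, capped at F_nt → F'_nt = 51.74 ksi.
R_n = F'_nt · A_b · n = 51.74 × 0.7854 × 3 = 121.9 kips.
Design strength φR_n = 0.75 × 121.9 = 91.4 kips.

91.4 kips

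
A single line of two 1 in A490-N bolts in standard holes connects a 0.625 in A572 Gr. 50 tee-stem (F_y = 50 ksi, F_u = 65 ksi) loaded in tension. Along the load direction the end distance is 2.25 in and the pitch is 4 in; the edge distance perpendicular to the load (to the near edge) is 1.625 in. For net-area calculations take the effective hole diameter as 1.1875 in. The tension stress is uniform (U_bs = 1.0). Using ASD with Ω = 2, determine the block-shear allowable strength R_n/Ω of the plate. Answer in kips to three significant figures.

Shear plane L_v = 2.25 + 1·4 = 6.25 in; A_gv = 6.25 × 0.625 = 3.906 in².
A_nv = (6.25 − 1.5·1.1875) × 0.625 = 2.793 in².
A_nt = (1.625 − 0.5·1.1875) × 0.625 = 0.6445 in².
0.6 F_u A_nv = 108.9 kips; 0.6 F_y A_gv = 117.2 kips → shear rupture governs the shear term.
R_n = 108.9 + 1.0 × 65 × 0.6445 = 150.8 kips.
Allowable strength R_n/Ω = 150.8 / 2 = 75.4 kips.

75.4 kips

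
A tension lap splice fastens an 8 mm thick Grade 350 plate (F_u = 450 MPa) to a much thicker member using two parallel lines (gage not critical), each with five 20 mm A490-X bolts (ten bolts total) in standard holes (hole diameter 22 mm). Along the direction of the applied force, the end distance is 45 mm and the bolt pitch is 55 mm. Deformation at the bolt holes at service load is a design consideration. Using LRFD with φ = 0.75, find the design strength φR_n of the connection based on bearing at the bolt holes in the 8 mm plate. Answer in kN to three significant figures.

Per bolt r_n = 1.2 l_c t F_u ≤ 2.4 d t F_u; upper limit = 2.4 × 20 × 8 × 450 / 1000 = 172.8 kN.
Edge bolt: l_c = 45 − 22/2 = 34 mm → 1.2 × 34 × 8 × 450 / 1000 = 146.9 → r_n = 146.9 kN.
Interior bolts: l_c = 55 − 22 = 33 mm → 1.2 × 33 × 8 × 450 / 1000 = 142.6 → r_n = 142.6 kN.
R_n = 2 × 146.9 + 8 × 142.6 = 1434 kN.
Design strength φR_n = 0.75 × 1434 = 1080 kN.

1080 kN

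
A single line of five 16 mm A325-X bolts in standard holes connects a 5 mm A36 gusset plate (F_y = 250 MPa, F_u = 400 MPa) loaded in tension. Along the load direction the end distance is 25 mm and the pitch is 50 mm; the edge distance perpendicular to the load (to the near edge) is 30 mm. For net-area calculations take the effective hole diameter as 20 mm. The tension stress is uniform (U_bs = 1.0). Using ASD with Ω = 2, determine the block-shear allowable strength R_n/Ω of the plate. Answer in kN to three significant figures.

101 kN

Shear plane L_v = 25 + 4·50 = 225 mm; A_gv = 225 × 5 = 1125 mm².
A_nv = (225 − 4.5·20) × 5 = 675 mm².
A_nt = (30 − 0.5·20) × 5 = 100 mm².
0.6 F_u A_nv = 162 kN; 0.6 F_y A_gv = 168.8 kN → shear rupture governs the shear term.
R_n = 162 + 1.0 × 400 × 100 / 1000 = 202 kN.
Allowable strength R_n/Ω = 202 / 2 = 101 kN.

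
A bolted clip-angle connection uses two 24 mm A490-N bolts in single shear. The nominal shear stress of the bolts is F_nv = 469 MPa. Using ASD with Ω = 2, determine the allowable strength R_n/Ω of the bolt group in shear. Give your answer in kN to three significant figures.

212 kN

A_b = π × 24² / 4 = 452.4 mm².
R_n = F_nv · A_b · n · n_s = 469 × 452.4 × 2 × 1 / 1000 = 424.3 kN.
Allowable strength R_n/Ω = 424.3 / 2 = 212 kN.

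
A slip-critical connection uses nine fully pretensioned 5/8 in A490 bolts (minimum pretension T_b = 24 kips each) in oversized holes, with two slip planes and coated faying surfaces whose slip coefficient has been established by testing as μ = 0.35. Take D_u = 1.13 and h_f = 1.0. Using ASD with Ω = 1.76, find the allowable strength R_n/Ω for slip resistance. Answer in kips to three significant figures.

97.1 kips

R_n = μ · D_u · h_f · T_b · n_s · n_b = 0.35 × 1.13 × 1.0 × 24 × 2 × 9 = 170.9 kips.
Allowable strength R_n/Ω = 170.9 / 1.76 = 97.1 kips.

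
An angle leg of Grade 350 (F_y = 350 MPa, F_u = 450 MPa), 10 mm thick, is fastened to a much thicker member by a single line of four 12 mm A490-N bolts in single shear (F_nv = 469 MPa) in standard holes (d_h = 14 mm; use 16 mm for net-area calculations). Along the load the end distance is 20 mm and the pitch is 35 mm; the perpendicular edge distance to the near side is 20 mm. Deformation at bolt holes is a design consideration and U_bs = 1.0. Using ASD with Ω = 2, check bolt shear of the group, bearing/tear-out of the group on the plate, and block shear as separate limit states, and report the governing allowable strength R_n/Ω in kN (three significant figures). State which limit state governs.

106 kN (bolt shear governs)

Bolt shear: A_b = π·12²/4 = 113.1 mm²; R_n = 469 × 113.1 × 4 × 1 / 1000 = 212.2 kN → 212.2 / 2 = 106 kN.
Bearing: edge l_c = 13, r_n = 70.2 kN; interior l_c = 21, r_n = 113.4 kN; R_n = 70.2 + 3·113.4 = 410.4 kN → 205 kN.
Block shear: A_gv = 1250, A_nv = 690, A_nt = 120 mm²; R_n = min(0.6F_uA_nv, 0.6F_yA_gv) + U_bs·F_u·A_nt = 240.3 kN → 120 kN.
Bolt shear governs: 106 kN.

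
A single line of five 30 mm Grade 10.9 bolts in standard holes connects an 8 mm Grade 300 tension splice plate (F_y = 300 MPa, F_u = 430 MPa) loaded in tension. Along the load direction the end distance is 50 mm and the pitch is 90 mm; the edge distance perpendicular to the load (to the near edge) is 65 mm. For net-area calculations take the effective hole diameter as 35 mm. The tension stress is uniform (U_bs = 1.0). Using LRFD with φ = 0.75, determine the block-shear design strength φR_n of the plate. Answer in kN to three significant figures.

Shear plane L_v = 50 + 4·90 = 410 mm; A_gv = 410 × 8 = 3280 mm².
A_nv = (410 − 4.5·35) × 8 = 2020 mm².
A_nt = (65 − 0.5·35) × 8 = 380 mm².
0.6 F_u A_nv = 521.2 kN; 0.6 F_y A_gv = 590.4 kN → shear rupture governs the shear term.
R_n = 521.2 + 1.0 × 430 × 380 / 1000 = 684.6 kN.
Design strength φR_n = 0.75 × 684.6 = 513 kN.

513 kN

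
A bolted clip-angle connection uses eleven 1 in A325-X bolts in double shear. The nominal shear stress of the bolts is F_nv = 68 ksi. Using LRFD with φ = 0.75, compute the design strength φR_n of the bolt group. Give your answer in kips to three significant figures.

A_b = π × 1² / 4 = 0.7854 in².
R_n = F_nv · A_b · n · n_s = 68 × 0.7854 × 11 × 2 = 1175 kips.
Design strength φR_n = 0.75 × 1175 = 881 kips.

881 kips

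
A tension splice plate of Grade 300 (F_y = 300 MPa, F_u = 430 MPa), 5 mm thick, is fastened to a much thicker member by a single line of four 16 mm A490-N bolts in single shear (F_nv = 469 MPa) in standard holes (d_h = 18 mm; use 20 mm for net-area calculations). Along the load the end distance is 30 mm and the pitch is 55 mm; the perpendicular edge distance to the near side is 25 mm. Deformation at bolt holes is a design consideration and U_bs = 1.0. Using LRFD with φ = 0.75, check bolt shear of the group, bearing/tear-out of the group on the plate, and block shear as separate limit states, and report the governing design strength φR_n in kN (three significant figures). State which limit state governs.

145 kN (block shear governs)

Bolt shear: A_b = π·16²/4 = 201.1 mm²; R_n = 469 × 201.1 × 4 × 1 / 1000 = 377.2 kN → 0.75 × 377.2 = 283 kN.
Bearing: edge l_c = 21, r_n = 54.18 kN; interior l_c = 37, r_n = 82.56 kN; R_n = 54.18 + 3·82.56 = 301.9 kN → 226 kN.
Block shear: A_gv = 975, A_nv = 625, A_nt = 75 mm²; R_n = min(0.6F_uA_nv, 0.6F_yA_gv) + U_bs·F_u·A_nt = 193.5 kN → 145 kN.
Block shear governs: 145 kN.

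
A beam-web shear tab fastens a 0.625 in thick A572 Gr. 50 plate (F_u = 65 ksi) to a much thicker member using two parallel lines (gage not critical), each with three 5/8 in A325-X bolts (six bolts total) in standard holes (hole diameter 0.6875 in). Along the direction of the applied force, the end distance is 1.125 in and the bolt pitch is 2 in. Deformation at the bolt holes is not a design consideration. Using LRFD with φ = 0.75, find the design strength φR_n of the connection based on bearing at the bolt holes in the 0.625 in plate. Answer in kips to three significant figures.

Per bolt r_n = 1.5 l_c t F_u ≤ 3.0 d t F_u; upper limit = 3.0 × 0.625 × 0.625 × 65 = 76.17 kips.
Edge bolt: l_c = 1.125 − 0.6875/2 = 0.7812 in → 1.5 × 0.7812 × 0.625 × 65 = 47.61 → r_n = 47.61 kips.
Interior bolts: l_c = 2 − 0.6875 = 1.312 in → 1.5 × 1.312 × 0.625 × 65 = 79.98 → r_n = 76.17 kips.
R_n = 2 × 47.61 + 4 × 76.17 = 399.9 kips.
Design strength φR_n = 0.75 × 399.9 = 300 kips.

300 kips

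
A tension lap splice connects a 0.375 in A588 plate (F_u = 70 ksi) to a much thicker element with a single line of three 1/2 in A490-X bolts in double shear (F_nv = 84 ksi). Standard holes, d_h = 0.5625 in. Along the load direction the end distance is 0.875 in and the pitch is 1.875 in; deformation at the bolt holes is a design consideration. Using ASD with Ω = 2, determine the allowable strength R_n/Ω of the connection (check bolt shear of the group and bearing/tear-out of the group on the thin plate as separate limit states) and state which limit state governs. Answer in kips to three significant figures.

Bolt shear: A_b = π·0.5²/4 = 0.1963 in²; R_n = 84 × 0.1963 × 3 × 2 = 98.96 kips → 98.96 / 2 = 49.5 kips.
Bearing (1.2 l_c t F_u ≤ 2.4 d t F_u): upper limit = 2.4·0.5·0.375·70 = 31.5 kips.
  Edge l_c = 0.875 − 0.5625/2 = 0.5938 → r_n = 18.7 kips; interior l_c = 1.875 − 0.5625 = 1.312 → r_n = 31.5 kips.
  R_n,bearing = 1·18.7 + 2·31.5 = 81.7 kips → 81.7 / 2 = 40.9 kips.
Bearing governs: 40.9 kips.

40.9 kips (bearing governs)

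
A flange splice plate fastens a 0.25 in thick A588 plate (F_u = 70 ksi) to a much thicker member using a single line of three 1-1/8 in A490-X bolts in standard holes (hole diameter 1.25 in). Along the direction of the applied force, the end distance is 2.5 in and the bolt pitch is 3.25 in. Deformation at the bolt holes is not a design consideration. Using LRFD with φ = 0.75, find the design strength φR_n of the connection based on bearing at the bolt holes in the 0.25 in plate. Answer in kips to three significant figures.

116 kips

Per bolt r_n = 1.5 l_c t F_u ≤ 3.0 d t F_u; upper limit = 3.0 × 1.125 × 0.25 × 70 = 59.06 kips.
Edge bolt: l_c = 2.5 − 1.25/2 = 1.875 in → 1.5 × 1.875 × 0.25 × 70 = 49.22 → r_n = 49.22 kips.
Interior bolts: l_c = 3.25 − 1.25 = 2 in → 1.5 × 2 × 0.25 × 70 = 52.5 → r_n = 52.5 kips.
R_n = 1 × 49.22 + 2 × 52.5 = 154.2 kips.
Design strength φR_n = 0.75 × 154.2 = 116 kips.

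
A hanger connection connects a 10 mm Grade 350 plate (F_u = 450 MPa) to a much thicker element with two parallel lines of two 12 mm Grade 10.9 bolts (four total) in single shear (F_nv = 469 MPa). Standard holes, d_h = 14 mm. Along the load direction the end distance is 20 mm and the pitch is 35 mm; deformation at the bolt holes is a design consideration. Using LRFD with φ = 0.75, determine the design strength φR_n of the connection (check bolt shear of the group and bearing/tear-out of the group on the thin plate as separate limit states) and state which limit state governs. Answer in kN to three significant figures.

159 kN (bolt shear governs)

Bolt shear: A_b = π·12²/4 = 113.1 mm²; R_n = 469 × 113.1 × 4 × 1 / 1000 = 212.2 kN → 0.75 × 212.2 = 159 kN.
Bearing (1.2 l_c t F_u ≤ 2.4 d t F_u): upper limit = 2.4·12·10·450 / 1000 = 129.6 kN.
  Edge l_c = 20 − 14/2 = 13 → r_n = 70.2 kN; interior l_c = 35 − 14 = 21 → r_n = 113.4 kN.
  R_n,bearing = 2·70.2 + 2·113.4 = 367.2 kN → 0.75 × 367.2 = 275 kN.
Bolt shear governs: 159 kN.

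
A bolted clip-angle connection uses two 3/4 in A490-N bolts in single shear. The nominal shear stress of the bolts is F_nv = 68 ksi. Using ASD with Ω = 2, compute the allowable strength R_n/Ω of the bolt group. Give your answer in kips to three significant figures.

A_b = π × 0.75² / 4 = 0.4418 in².
R_n = F_nv · A_b · n · n_s = 68 × 0.4418 × 2 × 1 = 60.08 kips.
Allowable strength R_n/Ω = 60.08 / 2 = 30 kips.

30 kips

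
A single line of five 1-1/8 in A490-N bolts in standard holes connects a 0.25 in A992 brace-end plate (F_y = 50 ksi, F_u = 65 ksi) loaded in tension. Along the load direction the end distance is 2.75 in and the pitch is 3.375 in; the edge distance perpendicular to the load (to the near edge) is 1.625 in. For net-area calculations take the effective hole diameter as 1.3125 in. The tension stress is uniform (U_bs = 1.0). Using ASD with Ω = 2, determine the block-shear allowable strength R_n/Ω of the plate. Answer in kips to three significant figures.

58.3 kips

Shear plane L_v = 2.75 + 4·3.375 = 16.25 in; A_gv = 16.25 × 0.25 = 4.062 in².
A_nv = (16.25 − 4.5·1.3125) × 0.25 = 2.586 in².
A_nt = (1.625 − 0.5·1.3125) × 0.25 = 0.2422 in².
0.6 F_u A_nv = 100.9 kips; 0.6 F_y A_gv = 121.9 kips → shear rupture governs the shear term.
R_n = 100.9 + 1.0 × 65 × 0.2422 = 116.6 kips.
Allowable strength R_n/Ω = 116.6 / 2 = 58.3 kips.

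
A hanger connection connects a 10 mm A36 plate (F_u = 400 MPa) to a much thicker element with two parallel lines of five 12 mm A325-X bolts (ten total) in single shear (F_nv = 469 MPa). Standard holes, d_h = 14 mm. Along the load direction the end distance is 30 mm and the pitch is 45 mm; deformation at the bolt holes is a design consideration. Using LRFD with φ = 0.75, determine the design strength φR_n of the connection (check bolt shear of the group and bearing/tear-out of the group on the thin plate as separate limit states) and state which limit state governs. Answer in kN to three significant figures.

Bolt shear: A_b = π·12²/4 = 113.1 mm²; R_n = 469 × 113.1 × 10 × 1 / 1000 = 530.4 kN → 0.75 × 530.4 = 398 kN.
Bearing (1.2 l_c t F_u ≤ 2.4 d t F_u): upper limit = 2.4·12·10·400 / 1000 = 115.2 kN.
  Edge l_c = 30 − 14/2 = 23 → r_n = 110.4 kN; interior l_c = 45 − 14 = 31 → r_n = 115.2 kN.
  R_n,bearing = 2·110.4 + 8·115.2 = 1142 kN → 0.75 × 1142 = 857 kN.
Bolt shear governs: 398 kN.

398 kN (bolt shear governs)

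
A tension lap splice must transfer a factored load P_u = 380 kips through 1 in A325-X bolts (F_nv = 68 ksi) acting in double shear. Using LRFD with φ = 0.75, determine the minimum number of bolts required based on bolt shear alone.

A_b = π·1²/4 = 0.7854 in².
Per-bolt design strength φR_n = 0.75 × 68 × 0.7854 × 2 = 80.11 kips.
n ≥ 380 / 80.11 = 4.743 → use 5 bolts.

5 bolts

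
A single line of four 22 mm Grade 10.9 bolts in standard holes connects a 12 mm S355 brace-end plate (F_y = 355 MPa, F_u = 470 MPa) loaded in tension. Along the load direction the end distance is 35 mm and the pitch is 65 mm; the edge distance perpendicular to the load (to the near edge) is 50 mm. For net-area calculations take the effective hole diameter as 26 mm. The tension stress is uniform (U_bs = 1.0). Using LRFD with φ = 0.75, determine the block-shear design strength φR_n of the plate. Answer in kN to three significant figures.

Shear plane L_v = 35 + 3·65 = 230 mm; A_gv = 230 × 12 = 2760 mm².
A_nv = (230 − 3.5·26) × 12 = 1668 mm².
A_nt = (50 − 0.5·26) × 12 = 444 mm².
0.6 F_u A_nv = 470.4 kN; 0.6 F_y A_gv = 587.9 kN → shear rupture governs the shear term.
R_n = 470.4 + 1.0 × 470 × 444 / 1000 = 679.1 kN.
Design strength φR_n = 0.75 × 679.1 = 509 kN.

509 kN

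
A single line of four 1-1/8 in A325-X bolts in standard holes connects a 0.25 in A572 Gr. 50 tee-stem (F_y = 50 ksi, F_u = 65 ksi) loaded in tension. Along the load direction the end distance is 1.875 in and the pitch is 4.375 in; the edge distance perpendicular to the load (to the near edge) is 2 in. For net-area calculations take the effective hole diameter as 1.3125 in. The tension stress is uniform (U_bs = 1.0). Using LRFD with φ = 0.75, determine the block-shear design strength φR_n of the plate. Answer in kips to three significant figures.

92.5 kips

Shear plane L_v = 1.875 + 3·4.375 = 15 in; A_gv = 15 × 0.25 = 3.75 in².
A_nv = (15 − 3.5·1.3125) × 0.25 = 2.602 in².
A_nt = (2 − 0.5·1.3125) × 0.25 = 0.3359 in².
0.6 F_u A_nv = 101.5 kips; 0.6 F_y A_gv = 112.5 kips → shear rupture governs the shear term.
R_n = 101.5 + 1.0 × 65 × 0.3359 = 123.3 kips.
Design strength φR_n = 0.75 × 123.3 = 92.5 kips.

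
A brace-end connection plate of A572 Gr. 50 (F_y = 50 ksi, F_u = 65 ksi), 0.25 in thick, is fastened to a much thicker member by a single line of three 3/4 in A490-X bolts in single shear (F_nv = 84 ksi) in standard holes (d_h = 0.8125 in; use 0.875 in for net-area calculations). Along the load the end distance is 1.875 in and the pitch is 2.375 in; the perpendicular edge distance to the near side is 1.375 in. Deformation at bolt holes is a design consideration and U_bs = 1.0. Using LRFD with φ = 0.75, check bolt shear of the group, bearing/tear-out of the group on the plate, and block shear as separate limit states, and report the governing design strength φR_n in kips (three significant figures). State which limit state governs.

Bolt shear: A_b = π·0.75²/4 = 0.4418 in²; R_n = 84 × 0.4418 × 3 × 1 = 111.3 kips → 0.75 × 111.3 = 83.5 kips.
Bearing: edge l_c = 1.469, r_n = 28.64 kips; interior l_c = 1.562, r_n = 29.25 kips; R_n = 28.64 + 2·29.25 = 87.14 kips → 65.4 kips.
Block shear: A_gv = 1.656, A_nv = 1.109, A_nt = 0.2344 in²; R_n = min(0.6F_uA_nv, 0.6F_yA_gv) + U_bs·F_u·A_nt = 58.5 kips → 43.9 kips.
Block shear governs: 43.9 kips.

43.9 kips (block shear governs)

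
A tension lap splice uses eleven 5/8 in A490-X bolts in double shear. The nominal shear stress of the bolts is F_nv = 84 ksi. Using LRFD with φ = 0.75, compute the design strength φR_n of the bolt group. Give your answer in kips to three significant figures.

425 kips

A_b = π × 0.625² / 4 = 0.3068 in².
R_n = F_nv · A_b · n · n_s = 84 × 0.3068 × 11 × 2 = 567 kips.
Design strength φR_n = 0.75 × 567 = 425 kips.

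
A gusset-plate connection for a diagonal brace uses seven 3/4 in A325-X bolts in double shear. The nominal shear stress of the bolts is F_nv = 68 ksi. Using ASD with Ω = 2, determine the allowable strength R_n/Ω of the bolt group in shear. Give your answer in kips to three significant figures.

A_b = π × 0.75² / 4 = 0.4418 in².
R_n = F_nv · A_b · n · n_s = 68 × 0.4418 × 7 × 2 = 420.6 kips.
Allowable strength R_n/Ω = 420.6 / 2 = 210 kips.

210 kips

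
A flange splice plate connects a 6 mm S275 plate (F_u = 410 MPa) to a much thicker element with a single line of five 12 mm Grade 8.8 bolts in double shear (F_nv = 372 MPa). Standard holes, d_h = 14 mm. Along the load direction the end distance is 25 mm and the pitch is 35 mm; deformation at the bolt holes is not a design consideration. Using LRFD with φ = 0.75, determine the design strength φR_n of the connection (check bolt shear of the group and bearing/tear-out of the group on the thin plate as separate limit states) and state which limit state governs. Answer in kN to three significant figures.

282 kN (bearing governs)

Bolt shear: A_b = π·12²/4 = 113.1 mm²; R_n = 372 × 113.1 × 5 × 2 / 1000 = 420.7 kN → 0.75 × 420.7 = 316 kN.
Bearing (1.5 l_c t F_u ≤ 3.0 d t F_u): upper limit = 3.0·12·6·410 / 1000 = 88.56 kN.
  Edge l_c = 25 − 14/2 = 18 → r_n = 66.42 kN; interior l_c = 35 − 14 = 21 → r_n = 77.49 kN.
  R_n,bearing = 1·66.42 + 4·77.49 = 376.4 kN → 0.75 × 376.4 = 282 kN.
Bearing governs: 282 kN.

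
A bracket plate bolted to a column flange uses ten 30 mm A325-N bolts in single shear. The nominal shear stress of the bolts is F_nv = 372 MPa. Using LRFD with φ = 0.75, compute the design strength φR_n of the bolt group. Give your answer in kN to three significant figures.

1970 kN

A_b = π × 30² / 4 = 706.9 mm².
R_n = F_nv · A_b · n · n_s = 372 × 706.9 × 10 × 1 / 1000 = 2630 kN.
Design strength φR_n = 0.75 × 2630 = 1970 kN.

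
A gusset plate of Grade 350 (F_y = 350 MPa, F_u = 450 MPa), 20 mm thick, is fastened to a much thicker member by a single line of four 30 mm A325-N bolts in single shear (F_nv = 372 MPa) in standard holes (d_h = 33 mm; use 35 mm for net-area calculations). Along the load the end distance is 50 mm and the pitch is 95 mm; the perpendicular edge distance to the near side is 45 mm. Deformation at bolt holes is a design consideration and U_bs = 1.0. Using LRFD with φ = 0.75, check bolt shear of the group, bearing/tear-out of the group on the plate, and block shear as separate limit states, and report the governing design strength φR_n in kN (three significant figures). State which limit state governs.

789 kN (bolt shear governs)

Bolt shear: A_b = π·30²/4 = 706.9 mm²; R_n = 372 × 706.9 × 4 × 1 / 1000 = 1052 kN → 0.75 × 1052 = 789 kN.
Bearing: edge l_c = 33.5, r_n = 361.8 kN; interior l_c = 62, r_n = 648 kN; R_n = 361.8 + 3·648 = 2306 kN → 1730 kN.
Block shear: A_gv = 6700, A_nv = 4250, A_nt = 550 mm²; R_n = min(0.6F_uA_nv, 0.6F_yA_gv) + U_bs·F_u·A_nt = 1395 kN → 1050 kN.
Bolt shear governs: 789 kN.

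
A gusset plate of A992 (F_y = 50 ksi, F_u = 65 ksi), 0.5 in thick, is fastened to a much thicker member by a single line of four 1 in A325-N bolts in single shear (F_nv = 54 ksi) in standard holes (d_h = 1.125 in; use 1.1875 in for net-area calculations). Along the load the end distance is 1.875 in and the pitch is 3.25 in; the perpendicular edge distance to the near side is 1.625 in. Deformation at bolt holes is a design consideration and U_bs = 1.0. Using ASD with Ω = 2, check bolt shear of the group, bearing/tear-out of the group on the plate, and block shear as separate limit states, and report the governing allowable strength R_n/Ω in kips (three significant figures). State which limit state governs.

84.8 kips (bolt shear governs)

Bolt shear: A_b = π·1²/4 = 0.7854 in²; R_n = 54 × 0.7854 × 4 × 1 = 169.6 kips → 169.6 / 2 = 84.8 kips.
Bearing: edge l_c = 1.312, r_n = 51.19 kips; interior l_c = 2.125, r_n = 78 kips; R_n = 51.19 + 3·78 = 285.2 kips → 143 kips.
Block shear: A_gv = 5.812, A_nv = 3.734, A_nt = 0.5156 in²; R_n = min(0.6F_uA_nv, 0.6F_yA_gv) + U_bs·F_u·A_nt = 179.2 kips → 89.6 kips.
Bolt shear governs: 84.8 kips.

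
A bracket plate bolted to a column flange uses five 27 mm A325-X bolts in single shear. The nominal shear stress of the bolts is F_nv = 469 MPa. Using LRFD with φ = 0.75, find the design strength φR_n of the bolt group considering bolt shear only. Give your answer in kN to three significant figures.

A_b = π × 27² / 4 = 572.6 mm².
R_n = F_nv · A_b · n · n_s = 469 × 572.6 × 5 × 1 / 1000 = 1343 kN.
Design strength φR_n = 0.75 × 1343 = 1010 kN.

1010 kN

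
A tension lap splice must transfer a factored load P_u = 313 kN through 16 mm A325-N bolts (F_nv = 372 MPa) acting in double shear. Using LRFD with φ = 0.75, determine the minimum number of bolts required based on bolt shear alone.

3 bolts

A_b = π·16²/4 = 201.1 mm².
Per-bolt design strength φR_n = 0.75 × 372 × 201.1 × 2 / 1000 = 112.2 kN.
n ≥ 313 / 112.2 = 2.79 → use 3 bolts.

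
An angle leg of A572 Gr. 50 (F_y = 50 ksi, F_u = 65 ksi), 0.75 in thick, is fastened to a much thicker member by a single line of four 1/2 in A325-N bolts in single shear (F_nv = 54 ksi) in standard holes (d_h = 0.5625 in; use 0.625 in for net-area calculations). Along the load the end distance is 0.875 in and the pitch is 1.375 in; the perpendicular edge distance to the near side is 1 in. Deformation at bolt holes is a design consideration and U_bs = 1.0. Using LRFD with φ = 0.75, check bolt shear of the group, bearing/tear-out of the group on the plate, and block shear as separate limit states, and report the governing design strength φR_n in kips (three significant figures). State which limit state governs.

Bolt shear: A_b = π·0.5²/4 = 0.1963 in²; R_n = 54 × 0.1963 × 4 × 1 = 42.41 kips → 0.75 × 42.41 = 31.8 kips.
Bearing: edge l_c = 0.5938, r_n = 34.73 kips; interior l_c = 0.8125, r_n = 47.53 kips; R_n = 34.73 + 3·47.53 = 177.3 kips → 133 kips.
Block shear: A_gv = 3.75, A_nv = 2.109, A_nt = 0.5156 in²; R_n = min(0.6F_uA_nv, 0.6F_yA_gv) + U_bs·F_u·A_nt = 115.8 kips → 86.8 kips.
Bolt shear governs: 31.8 kips.

31.8 kips (bolt shear governs)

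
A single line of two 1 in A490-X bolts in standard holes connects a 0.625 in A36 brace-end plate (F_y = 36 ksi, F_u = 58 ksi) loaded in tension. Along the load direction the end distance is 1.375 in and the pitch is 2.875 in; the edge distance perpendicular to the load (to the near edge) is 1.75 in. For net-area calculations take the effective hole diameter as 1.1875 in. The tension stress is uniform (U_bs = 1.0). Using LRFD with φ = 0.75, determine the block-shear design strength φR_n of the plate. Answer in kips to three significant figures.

Shear plane L_v = 1.375 + 1·2.875 = 4.25 in; A_gv = 4.25 × 0.625 = 2.656 in².
A_nv = (4.25 − 1.5·1.1875) × 0.625 = 1.543 in².
A_nt = (1.75 − 0.5·1.1875) × 0.625 = 0.7227 in².
0.6 F_u A_nv = 53.7 kips; 0.6 F_y A_gv = 57.37 kips → shear rupture governs the shear term.
R_n = 53.7 + 1.0 × 58 × 0.7227 = 95.61 kips.
Design strength φR_n = 0.75 × 95.61 = 71.7 kips.

71.7 kips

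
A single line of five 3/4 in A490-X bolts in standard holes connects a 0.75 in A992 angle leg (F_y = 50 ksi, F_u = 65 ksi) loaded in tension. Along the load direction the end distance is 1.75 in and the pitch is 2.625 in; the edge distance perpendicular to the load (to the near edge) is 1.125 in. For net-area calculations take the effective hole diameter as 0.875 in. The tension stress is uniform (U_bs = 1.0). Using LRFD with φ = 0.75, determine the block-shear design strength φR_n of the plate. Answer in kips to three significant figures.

207 kips

Shear plane L_v = 1.75 + 4·2.625 = 12.25 in; A_gv = 12.25 × 0.75 = 9.188 in².
A_nv = (12.25 − 4.5·0.875) × 0.75 = 6.234 in².
A_nt = (1.125 − 0.5·0.875) × 0.75 = 0.5156 in².
0.6 F_u A_nv = 243.1 kips; 0.6 F_y A_gv = 275.6 kips → shear rupture governs the shear term.
R_n = 243.1 + 1.0 × 65 × 0.5156 = 276.7 kips.
Design strength φR_n = 0.75 × 276.7 = 207 kips.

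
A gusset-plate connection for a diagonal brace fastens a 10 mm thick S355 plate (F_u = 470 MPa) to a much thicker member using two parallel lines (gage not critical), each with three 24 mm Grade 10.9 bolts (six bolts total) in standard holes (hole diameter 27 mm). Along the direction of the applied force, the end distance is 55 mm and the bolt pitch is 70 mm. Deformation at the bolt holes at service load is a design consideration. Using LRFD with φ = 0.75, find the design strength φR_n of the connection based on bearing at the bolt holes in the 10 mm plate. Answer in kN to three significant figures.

Per bolt r_n = 1.2 l_c t F_u ≤ 2.4 d t F_u; upper limit = 2.4 × 24 × 10 × 470 / 1000 = 270.7 kN.
Edge bolt: l_c = 55 − 27/2 = 41.5 mm → 1.2 × 41.5 × 10 × 470 / 1000 = 234.1 → r_n = 234.1 kN.
Interior bolts: l_c = 70 − 27 = 43 mm → 1.2 × 43 × 10 × 470 / 1000 = 242.5 → r_n = 242.5 kN.
R_n = 2 × 234.1 + 4 × 242.5 = 1438 kN.
Design strength φR_n = 0.75 × 1438 = 1080 kN.

1080 kN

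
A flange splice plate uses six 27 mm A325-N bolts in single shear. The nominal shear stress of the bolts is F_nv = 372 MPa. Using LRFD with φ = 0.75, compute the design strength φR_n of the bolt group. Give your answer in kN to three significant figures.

A_b = π × 27² / 4 = 572.6 mm².
R_n = F_nv · A_b · n · n_s = 372 × 572.6 × 6 × 1 / 1000 = 1278 kN.
Design strength φR_n = 0.75 × 1278 = 958 kN.

958 kN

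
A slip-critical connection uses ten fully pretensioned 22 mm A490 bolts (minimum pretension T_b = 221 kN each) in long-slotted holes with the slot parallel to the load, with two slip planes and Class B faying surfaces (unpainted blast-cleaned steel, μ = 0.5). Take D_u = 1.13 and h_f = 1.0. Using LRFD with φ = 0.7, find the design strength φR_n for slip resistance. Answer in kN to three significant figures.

R_n = μ · D_u · h_f · T_b · n_s · n_b = 0.5 × 1.13 × 1.0 × 221 × 2 × 10 = 2497 kN.
Design strength φR_n = 0.7 × 2497 = 1750 kN.

1750 kN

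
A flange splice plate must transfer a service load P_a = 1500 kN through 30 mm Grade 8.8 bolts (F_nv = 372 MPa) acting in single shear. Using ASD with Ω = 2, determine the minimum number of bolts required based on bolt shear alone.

A_b = π·30²/4 = 706.9 mm².
Per-bolt allowable strength R_n/Ω = 372 × 706.9 × 1 / 1000 / 2 = 131.5 kN.
n ≥ 1500 / 131.5 = 11.41 → use 12 bolts.

12 bolts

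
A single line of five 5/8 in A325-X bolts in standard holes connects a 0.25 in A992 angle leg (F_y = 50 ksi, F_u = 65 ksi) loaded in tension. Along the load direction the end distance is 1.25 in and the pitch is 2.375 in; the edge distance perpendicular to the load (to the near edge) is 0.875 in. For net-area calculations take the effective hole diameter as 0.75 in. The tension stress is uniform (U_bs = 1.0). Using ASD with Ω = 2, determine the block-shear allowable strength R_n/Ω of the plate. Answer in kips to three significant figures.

Shear plane L_v = 1.25 + 4·2.375 = 10.75 in; A_gv = 10.75 × 0.25 = 2.688 in².
A_nv = (10.75 − 4.5·0.75) × 0.25 = 1.844 in².
A_nt = (0.875 − 0.5·0.75) × 0.25 = 0.125 in².
0.6 F_u A_nv = 71.91 kips; 0.6 F_y A_gv = 80.62 kips → shear rupture governs the shear term.
R_n = 71.91 + 1.0 × 65 × 0.125 = 80.03 kips.
Allowable strength R_n/Ω = 80.03 / 2 = 40 kips.

40 kips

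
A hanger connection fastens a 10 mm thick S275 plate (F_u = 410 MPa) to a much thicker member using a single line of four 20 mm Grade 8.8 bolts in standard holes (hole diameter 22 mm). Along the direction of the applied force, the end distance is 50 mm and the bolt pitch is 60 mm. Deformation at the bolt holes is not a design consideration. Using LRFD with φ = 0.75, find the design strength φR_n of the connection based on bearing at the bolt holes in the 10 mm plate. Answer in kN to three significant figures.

706 kN

Per bolt r_n = 1.5 l_c t F_u ≤ 3.0 d t F_u; upper limit = 3.0 × 20 × 10 × 410 / 1000 = 246 kN.
Edge bolt: l_c = 50 − 22/2 = 39 mm → 1.5 × 39 × 10 × 410 / 1000 = 239.8 → r_n = 239.8 kN.
Interior bolts: l_c = 60 − 22 = 38 mm → 1.5 × 38 × 10 × 410 / 1000 = 233.7 → r_n = 233.7 kN.
R_n = 1 × 239.8 + 3 × 233.7 = 941 kN.
Design strength φR_n = 0.75 × 941 = 706 kN.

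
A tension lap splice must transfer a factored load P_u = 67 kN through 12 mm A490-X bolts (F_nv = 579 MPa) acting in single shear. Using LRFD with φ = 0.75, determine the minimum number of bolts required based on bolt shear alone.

2 bolts

A_b = π·12²/4 = 113.1 mm².
Per-bolt design strength φR_n = 0.75 × 579 × 113.1 × 1 / 1000 = 49.11 kN.
n ≥ 67 / 49.11 = 1.364 → use 2 bolts.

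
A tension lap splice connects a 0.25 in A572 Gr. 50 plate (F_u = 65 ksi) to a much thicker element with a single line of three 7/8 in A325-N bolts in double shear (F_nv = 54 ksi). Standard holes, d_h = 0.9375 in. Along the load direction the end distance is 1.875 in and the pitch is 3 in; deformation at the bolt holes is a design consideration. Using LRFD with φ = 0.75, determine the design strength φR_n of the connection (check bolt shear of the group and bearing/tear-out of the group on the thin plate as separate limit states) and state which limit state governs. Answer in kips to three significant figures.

Bolt shear: A_b = π·0.875²/4 = 0.6013 in²; R_n = 54 × 0.6013 × 3 × 2 = 194.8 kips → 0.75 × 194.8 = 146 kips.
Bearing (1.2 l_c t F_u ≤ 2.4 d t F_u): upper limit = 2.4·0.875·0.25·65 = 34.12 kips.
  Edge l_c = 1.875 − 0.9375/2 = 1.406 → r_n = 27.42 kips; interior l_c = 3 − 0.9375 = 2.062 → r_n = 34.12 kips.
  R_n,bearing = 1·27.42 + 2·34.12 = 95.67 kips → 0.75 × 95.67 = 71.8 kips.
Bearing governs: 71.8 kips.

71.8 kips (bearing governs)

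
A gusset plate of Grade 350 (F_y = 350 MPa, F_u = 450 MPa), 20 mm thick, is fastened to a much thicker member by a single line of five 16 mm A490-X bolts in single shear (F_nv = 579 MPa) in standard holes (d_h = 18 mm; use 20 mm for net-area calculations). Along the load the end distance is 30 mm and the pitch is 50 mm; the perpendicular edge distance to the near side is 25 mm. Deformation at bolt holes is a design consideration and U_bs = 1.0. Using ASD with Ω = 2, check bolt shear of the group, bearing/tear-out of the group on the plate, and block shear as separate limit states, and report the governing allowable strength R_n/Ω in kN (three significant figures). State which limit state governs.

291 kN (bolt shear governs)

Bolt shear: A_b = π·16²/4 = 201.1 mm²; R_n = 579 × 201.1 × 5 × 1 / 1000 = 582.1 kN → 582.1 / 2 = 291 kN.
Bearing: edge l_c = 21, r_n = 226.8 kN; interior l_c = 32, r_n = 345.6 kN; R_n = 226.8 + 4·345.6 = 1609 kN → 805 kN.
Block shear: A_gv = 4600, A_nv = 2800, A_nt = 300 mm²; R_n = min(0.6F_uA_nv, 0.6F_yA_gv) + U_bs·F_u·A_nt = 891 kN → 446 kN.
Bolt shear governs: 291 kN.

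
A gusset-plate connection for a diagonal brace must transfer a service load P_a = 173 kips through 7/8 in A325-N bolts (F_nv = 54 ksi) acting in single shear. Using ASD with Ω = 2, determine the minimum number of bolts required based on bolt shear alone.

A_b = π·0.875²/4 = 0.6013 in².
Per-bolt allowable strength R_n/Ω = 54 × 0.6013 × 1 / 2 = 16.24 kips.
n ≥ 173 / 16.24 = 10.66 → use 11 bolts.

11 bolts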